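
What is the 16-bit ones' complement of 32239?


32239 ^ 65535 = 33296

33296


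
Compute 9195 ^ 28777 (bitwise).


0b10001111101011 ^ 0b111000001101001 = 0b101001110000010 = 21378

21378


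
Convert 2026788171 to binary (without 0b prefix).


2026788171 = 1111000110011100101010101001011 in binary

1111000110011100101010101001011


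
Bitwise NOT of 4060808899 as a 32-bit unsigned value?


~0b11110010000010110000011011000011 = 0b1101111101001111100100111100 = 234158396 (32-bit unsigned)

234158396


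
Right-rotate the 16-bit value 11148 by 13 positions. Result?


Rotate 0b10101110001100 right by 13 (16-bit) = 0b101110001100001 = 23649

23649


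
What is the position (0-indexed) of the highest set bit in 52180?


0b1100101111010100. Highest set bit at position 15

15


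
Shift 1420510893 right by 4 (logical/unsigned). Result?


0b1010100101010110100011010101101 >> 4 = 0b101010010101011010001101010 = 88781930

88781930


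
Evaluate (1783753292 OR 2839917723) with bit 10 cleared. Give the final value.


Step 1: 1783753292 | 2839917723 = 3948281567
Step 2: 3948281567 & ~(1 << 10) = 3948280543

3948280543


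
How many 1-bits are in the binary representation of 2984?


0b101110101000 has 6 set bits

6


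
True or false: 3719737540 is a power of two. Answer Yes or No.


0b11011101101101101011000011000100. Multiple bits set => No

No


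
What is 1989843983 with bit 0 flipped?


1989843983 ^ (1 << 0) = 1989843983 ^ 1 = 1989843982

1989843982


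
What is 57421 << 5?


0b1110000001001101 << 5 = 0b111000000100110100000 = 1837472

1837472


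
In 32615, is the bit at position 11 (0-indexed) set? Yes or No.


0b111111101100111, bit 11 = 1. Yes

Yes


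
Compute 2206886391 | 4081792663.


0b10000011100010100110100111110111 | 0b11110011010010110011011010010111 = 0b11110011110010110111111111110111 = 4090200055

4090200055


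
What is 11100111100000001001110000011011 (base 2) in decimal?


11100111100000001001110000011011 in decimal = 3883965467

3883965467


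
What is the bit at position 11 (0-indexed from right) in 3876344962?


0b11100111000011000101010010000010, position 11 = 0

0


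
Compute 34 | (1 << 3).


34 | (1 << 3) = 34 | 8 = 42

42


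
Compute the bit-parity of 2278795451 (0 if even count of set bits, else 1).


0b10000111110100111010100010111011 has 18 ones => parity 0

0


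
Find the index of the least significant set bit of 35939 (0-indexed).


0b1000110001100011. Lowest set bit at position 0

0


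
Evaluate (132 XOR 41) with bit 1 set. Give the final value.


Step 1: 132 ^ 41 = 173
Step 2: 173 | (1 << 1) = 173 | 2 = 175

175


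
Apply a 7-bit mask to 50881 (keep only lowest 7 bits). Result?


50881 & 127 = 65

65


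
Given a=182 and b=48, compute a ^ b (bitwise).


182 ^ 48 = 134

134


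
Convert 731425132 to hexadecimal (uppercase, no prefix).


731425132 = 2B98A96C hex

2B98A96C


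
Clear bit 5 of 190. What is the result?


190 & ~(1 << 5) = 158

158


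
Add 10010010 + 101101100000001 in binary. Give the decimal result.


10010010 + 101101100000001 = 101101110010011 = 23443

23443


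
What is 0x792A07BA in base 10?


792A07BA hex = 2032797626 decimal

2032797626


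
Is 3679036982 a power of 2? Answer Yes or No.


0b11011011010010011010011000110110. Multiple bits set => No

No


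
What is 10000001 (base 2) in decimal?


10000001 in decimal = 129

129


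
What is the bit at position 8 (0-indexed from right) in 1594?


0b11000111010, position 8 = 0

0


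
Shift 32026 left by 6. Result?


0b111110100011010 << 6 = 0b111110100011010000000 = 2049664

2049664


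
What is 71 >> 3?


0b1000111 >> 3 = 0b1000 = 8

8


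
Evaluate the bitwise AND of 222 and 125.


0b11011110 & 0b1111101 = 0b1011100 = 92

92


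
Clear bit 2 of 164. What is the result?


164 & ~(1 << 2) = 160

160


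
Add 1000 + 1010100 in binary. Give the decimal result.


1000 + 1010100 = 1011100 = 92

92


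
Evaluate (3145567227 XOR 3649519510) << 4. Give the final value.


Step 1: 3145567227 ^ 3649519510 = 1660597357
Step 2: 1660597357 << 4 = 26569557712

26569557712


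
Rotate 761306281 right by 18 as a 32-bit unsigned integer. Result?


Rotate 0b101101011000001001110010101001 right by 18 (32-bit) = 0b100111001010100100101101011000 = 657083224

657083224


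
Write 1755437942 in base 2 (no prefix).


1755437942 = 1101000101000011101101101110110 in binary

1101000101000011101101101110110


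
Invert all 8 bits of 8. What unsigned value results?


8 ^ 255 = 247

247


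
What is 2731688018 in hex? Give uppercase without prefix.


2731688018 = A2D24052 hex

A2D24052


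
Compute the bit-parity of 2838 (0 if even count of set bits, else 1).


0b101100010110 has 6 ones => parity 0

0


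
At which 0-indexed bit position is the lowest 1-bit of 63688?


0b1111100011001000. Lowest set bit at position 3

3


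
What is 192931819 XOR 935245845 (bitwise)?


0b1011011111111110011111101011 ^ 0b110111101111101011100000010101 = 0b111100110000010101111111111110 = 1019305982

1019305982


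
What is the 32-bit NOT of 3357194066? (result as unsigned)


~0b11001000000110101011011101010010 = 0b110111111001010100100010101101 = 937773229 (32-bit unsigned)

937773229


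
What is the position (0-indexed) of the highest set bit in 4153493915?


0b11110111100100010100100110011011. Highest set bit at position 31

31


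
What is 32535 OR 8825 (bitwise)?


0b111111100010111 | 0b10001001111001 = 0b111111101111111 = 32639

32639


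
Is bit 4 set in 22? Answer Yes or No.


0b10110, bit 4 = 1. Yes

Yes


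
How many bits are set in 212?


0b11010100 has 4 set bits

4


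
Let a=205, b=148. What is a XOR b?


205 ^ 148 = 89

89


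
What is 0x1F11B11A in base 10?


1F11B11A hex = 521253146 decimal

521253146


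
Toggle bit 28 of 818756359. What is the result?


818756359 ^ (1 << 28) = 818756359 ^ 268435456 = 550320903

550320903


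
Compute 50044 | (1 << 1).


50044 | (1 << 1) = 50044 | 2 = 50046

50046


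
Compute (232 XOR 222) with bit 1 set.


Step 1: 232 ^ 222 = 54
Step 2: 54 | (1 << 1) = 54 | 2 = 54

54


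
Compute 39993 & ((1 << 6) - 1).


39993 & 63 = 57

57


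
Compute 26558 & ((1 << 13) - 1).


26558 & 8191 = 1982

1982


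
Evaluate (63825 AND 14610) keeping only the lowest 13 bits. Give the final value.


Step 1: 63825 & 14610 = 14608
Step 2: 14608 & 8191 = 6416

6416


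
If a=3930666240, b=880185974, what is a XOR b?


3930666240 ^ 880185974 = 3728713590

3728713590


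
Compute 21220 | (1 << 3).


21220 | (1 << 3) = 21220 | 8 = 21228

21228


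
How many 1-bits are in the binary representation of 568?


0b1000111000 has 4 set bits

4


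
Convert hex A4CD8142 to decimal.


A4CD8142 hex = 2764931394 decimal

2764931394


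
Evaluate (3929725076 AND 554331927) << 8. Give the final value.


Step 1: 3929725076 & 554331927 = 537544724
Step 2: 537544724 << 8 = 137611449344

137611449344


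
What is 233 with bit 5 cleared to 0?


233 & ~(1 << 5) = 201

201


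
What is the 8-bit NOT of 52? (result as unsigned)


~0b110100 = 0b11001011 = 203 (8-bit unsigned)

203


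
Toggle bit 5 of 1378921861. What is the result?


1378921861 ^ (1 << 5) = 1378921861 ^ 32 = 1378921893

1378921893


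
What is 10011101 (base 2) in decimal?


10011101 in decimal = 157

157


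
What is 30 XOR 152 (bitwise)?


0b11110 ^ 0b10011000 = 0b10000110 = 134

134


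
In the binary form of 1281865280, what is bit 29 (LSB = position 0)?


0b1001100011001111011011001000000, position 29 = 0

0


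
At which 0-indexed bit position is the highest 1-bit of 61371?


0b1110111110111011. Highest set bit at position 15

15


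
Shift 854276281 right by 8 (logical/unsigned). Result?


0b110010111010110011100010111001 >> 8 = 0b1100101110101100111000 = 3337016

3337016


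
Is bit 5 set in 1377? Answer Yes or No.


0b10101100001, bit 5 = 1. Yes

Yes


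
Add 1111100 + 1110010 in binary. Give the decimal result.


1111100 + 1110010 = 11101110 = 238

238


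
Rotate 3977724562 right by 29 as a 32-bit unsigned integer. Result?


Rotate 0b11101101000101110100001010010010 right by 29 (32-bit) = 0b1101000101110100001010010010111 = 1757025431

1757025431


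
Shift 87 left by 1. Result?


0b1010111 << 1 = 0b10101110 = 174

174


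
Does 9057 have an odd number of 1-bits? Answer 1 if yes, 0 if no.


0b10001101100001 has 6 ones => parity 0

0


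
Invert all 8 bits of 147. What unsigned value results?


147 ^ 255 = 108

108


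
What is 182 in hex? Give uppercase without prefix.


182 = B6 hex

B6


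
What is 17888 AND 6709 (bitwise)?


0b100010111100000 & 0b1101000110101 = 0b100000 = 32

32


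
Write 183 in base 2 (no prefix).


183 = 10110111 in binary

10110111


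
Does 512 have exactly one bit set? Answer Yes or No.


0b1000000000. Only one bit set => Yes

Yes


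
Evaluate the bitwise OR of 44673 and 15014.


0b1010111010000001 | 0b11101010100110 = 0b1011111010100111 = 48807

48807


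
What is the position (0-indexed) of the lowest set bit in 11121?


0b10101101110001. Lowest set bit at position 0

0


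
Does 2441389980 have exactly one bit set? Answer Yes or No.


0b10010001100001001010011110011100. Multiple bits set => No

No


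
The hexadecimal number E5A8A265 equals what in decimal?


E5A8A265 hex = 3853034085 decimal

3853034085


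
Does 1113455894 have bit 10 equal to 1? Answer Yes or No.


0b1000010010111011111110100010110, bit 10 = 1. Yes

Yes


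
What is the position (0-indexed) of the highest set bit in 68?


0b1000100. Highest set bit at position 6

6


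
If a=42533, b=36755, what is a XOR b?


42533 ^ 36755 = 10678

10678


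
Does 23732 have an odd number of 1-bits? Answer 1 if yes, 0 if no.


0b101110010110100 has 8 ones => parity 0

0


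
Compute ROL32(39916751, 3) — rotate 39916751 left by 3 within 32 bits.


Rotate 0b10011000010001010011001111 left by 3 (32-bit) = 0b10011000010001010011001111000 = 319334008

319334008


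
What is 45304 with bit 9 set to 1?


45304 | (1 << 9) = 45304 | 512 = 45816

45816


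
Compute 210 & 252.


0b11010010 & 0b11111100 = 0b11010000 = 208

208


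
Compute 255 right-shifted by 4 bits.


0b11111111 >> 4 = 0b1111 = 15

15


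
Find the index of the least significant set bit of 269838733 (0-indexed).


0b10000000101010110100110001101. Lowest set bit at position 0

0


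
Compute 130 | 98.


0b10000010 | 0b1100010 = 0b11100010 = 226

226


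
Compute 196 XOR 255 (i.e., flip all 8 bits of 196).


196 ^ 255 = 59

59


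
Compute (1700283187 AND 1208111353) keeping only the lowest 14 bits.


Step 1: 1700283187 & 1208111353 = 1073758257
Step 2: 1073758257 & 16383 = 49

49


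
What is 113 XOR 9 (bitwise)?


0b1110001 ^ 0b1001 = 0b1111000 = 120

120


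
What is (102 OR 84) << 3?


Step 1: 102 | 84 = 118
Step 2: 118 << 3 = 944

944


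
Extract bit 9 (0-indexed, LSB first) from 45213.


0b1011000010011101, position 9 = 0

0


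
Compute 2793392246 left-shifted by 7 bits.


0b10100110011111111100100001110110 << 7 = 0b101001100111111111001000011101100000000 = 357554207488

357554207488


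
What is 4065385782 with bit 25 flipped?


4065385782 ^ (1 << 25) = 4065385782 ^ 33554432 = 4031831350

4031831350


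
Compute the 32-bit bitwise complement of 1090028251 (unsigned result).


~0b1000000111110001000001011011011 = 0b10111111000001110111110100100100 = 3204939044 (32-bit unsigned)

3204939044


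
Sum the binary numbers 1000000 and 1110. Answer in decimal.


1000000 + 1110 = 1001110 = 78

78


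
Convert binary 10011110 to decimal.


10011110 in decimal = 158

158


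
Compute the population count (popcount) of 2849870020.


0b10101001110111011001000011000100 has 15 set bits

15


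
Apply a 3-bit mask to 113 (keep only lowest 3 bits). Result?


113 & 7 = 1

1


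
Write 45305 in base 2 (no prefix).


45305 = 1011000011111001 in binary

1011000011111001


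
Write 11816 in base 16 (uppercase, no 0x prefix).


11816 = 2E28 hex

2E28


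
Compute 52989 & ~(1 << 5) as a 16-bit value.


52989 & ~(1 << 5) = 52957

52957


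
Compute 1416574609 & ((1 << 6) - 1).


1416574609 & 63 = 17

17


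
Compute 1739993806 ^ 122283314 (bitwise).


0b1100111101101100011001011001110 ^ 0b111010010011110010100110010 = 0b1100000111111111101011111111100 = 1627379708

1627379708


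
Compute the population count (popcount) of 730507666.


0b101011100010101010100110010010 has 14 set bits

14


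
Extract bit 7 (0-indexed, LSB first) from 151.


0b10010111, position 7 = 1

1


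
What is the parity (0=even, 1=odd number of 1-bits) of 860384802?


0b110011010010000110111000100010 has 13 ones => parity 1

1


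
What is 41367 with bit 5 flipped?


41367 ^ (1 << 5) = 41367 ^ 32 = 41399

41399


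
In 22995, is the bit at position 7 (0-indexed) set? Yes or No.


0b101100111010011, bit 7 = 1. Yes

Yes


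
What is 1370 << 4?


0b10101011010 << 4 = 0b101010110100000 = 21920

21920


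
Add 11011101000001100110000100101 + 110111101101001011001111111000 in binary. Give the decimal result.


11011101000001100110000100101 + 110111101101001011001111111000 = 1010011010101011000000000011101 = 1398112285

1398112285


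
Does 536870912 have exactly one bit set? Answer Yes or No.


0b100000000000000000000000000000. Only one bit set => Yes

Yes


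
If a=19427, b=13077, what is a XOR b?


19427 ^ 13077 = 30966

30966


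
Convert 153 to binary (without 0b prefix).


153 = 10011001 in binary

10011001


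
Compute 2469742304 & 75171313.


0b10010011001101010100011011100000 & 0b100011110110000010111110001 = 0b1100010000010011100000 = 3212512

3212512


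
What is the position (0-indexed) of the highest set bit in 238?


0b11101110. Highest set bit at position 7

7


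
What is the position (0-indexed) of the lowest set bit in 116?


0b1110100. Lowest set bit at position 2

2


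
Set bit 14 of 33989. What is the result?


33989 | (1 << 14) = 33989 | 16384 = 50373

50373


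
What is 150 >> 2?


0b10010110 >> 2 = 0b100101 = 37

37


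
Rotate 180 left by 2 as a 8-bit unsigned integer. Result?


Rotate 0b10110100 left by 2 (8-bit) = 0b11010010 = 210

210


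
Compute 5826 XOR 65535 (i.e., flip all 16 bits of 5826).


5826 ^ 65535 = 59709

59709


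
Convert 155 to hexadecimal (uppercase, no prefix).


155 = 9B hex

9B


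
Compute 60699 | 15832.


0b1110110100011011 | 0b11110111011000 = 0b1111110111011011 = 64987

64987


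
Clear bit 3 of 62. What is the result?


62 & ~(1 << 3) = 54

54


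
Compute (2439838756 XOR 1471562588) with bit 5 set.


Step 1: 2439838756 ^ 1471562588 = 3336224632
Step 2: 3336224632 | (1 << 5) = 3336224632 | 32 = 3336224632

3336224632


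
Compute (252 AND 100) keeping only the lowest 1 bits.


Step 1: 252 & 100 = 100
Step 2: 100 & 1 = 0

0


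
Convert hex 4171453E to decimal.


4171453E hex = 1097942334 decimal

1097942334


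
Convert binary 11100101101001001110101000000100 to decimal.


11100101101001001110101000000100 in decimal = 3852790276

3852790276


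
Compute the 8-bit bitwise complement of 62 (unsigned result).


~0b111110 = 0b11000001 = 193 (8-bit unsigned)

193


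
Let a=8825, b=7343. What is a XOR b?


8825 ^ 7343 = 16086

16086


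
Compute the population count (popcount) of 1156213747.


0b1000100111010100110101111110011 has 18 set bits

18


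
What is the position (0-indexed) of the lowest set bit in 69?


0b1000101. Lowest set bit at position 0

0


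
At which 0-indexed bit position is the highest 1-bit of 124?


0b1111100. Highest set bit at position 6

6


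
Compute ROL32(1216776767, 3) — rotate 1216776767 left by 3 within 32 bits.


Rotate 0b1001000100001101000101000111111 left by 3 (32-bit) = 0b1000100001101000101000111111010 = 1144279546

1144279546


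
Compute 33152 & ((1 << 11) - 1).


33152 & 2047 = 384

384


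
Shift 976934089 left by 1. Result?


0b111010001110101101010011001001 << 1 = 0b1110100011101011010100110010010 = 1953868178

1953868178


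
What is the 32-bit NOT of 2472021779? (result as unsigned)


~0b10010011010110000000111100010011 = 0b1101100101001111111000011101100 = 1822945516 (32-bit unsigned)

1822945516


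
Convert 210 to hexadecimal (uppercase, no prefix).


210 = D2 hex

D2


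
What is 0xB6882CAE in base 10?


B6882CAE hex = 3062377646 decimal

3062377646


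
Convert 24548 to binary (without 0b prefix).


24548 = 101111111100100 in binary

101111111100100


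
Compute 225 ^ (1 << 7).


225 ^ (1 << 7) = 225 ^ 128 = 97

97


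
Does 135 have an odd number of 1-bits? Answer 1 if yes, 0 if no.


0b10000111 has 4 ones => parity 0

0


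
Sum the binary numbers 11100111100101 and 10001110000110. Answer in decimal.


11100111100101 + 10001110000110 = 101110101101011 = 23915

23915


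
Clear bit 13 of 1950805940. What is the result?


1950805940 & ~(1 << 13) = 1950797748

1950797748


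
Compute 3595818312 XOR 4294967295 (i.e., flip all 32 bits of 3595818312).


3595818312 ^ 4294967295 = 699148983

699148983


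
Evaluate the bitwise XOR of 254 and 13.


0b11111110 ^ 0b1101 = 0b11110011 = 243

243


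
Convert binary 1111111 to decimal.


1111111 in decimal = 127

127


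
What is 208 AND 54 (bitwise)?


0b11010000 & 0b110110 = 0b10000 = 16

16


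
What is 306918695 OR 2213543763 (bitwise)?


0b10010010010110011010100100111 | 0b10000011111011111111111101010011 = 0b10010011111011111111111101110111 = 2481979255

2481979255


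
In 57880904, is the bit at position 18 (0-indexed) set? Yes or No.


0b11011100110011000101001000, bit 18 = 0. No

No


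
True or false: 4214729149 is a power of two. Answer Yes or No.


0b11111011001101111010100110111101. Multiple bits set => No

No


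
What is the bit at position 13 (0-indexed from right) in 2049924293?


0b1111010001011110101110011000101, position 13 = 0

0


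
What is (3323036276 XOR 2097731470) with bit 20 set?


Step 1: 3323036276 ^ 2097731470 = 3138999802
Step 2: 3138999802 | (1 << 20) = 3138999802 | 1048576 = 3138999802

3138999802


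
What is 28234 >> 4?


0b110111001001010 >> 4 = 0b11011100100 = 1764

1764


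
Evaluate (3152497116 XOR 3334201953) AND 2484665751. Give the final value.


Step 1: 3152497116 ^ 3334201953 = 2103225277
Step 2: 2103225277 & 2484665751 = 337160597

337160597


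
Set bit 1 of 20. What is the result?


20 | (1 << 1) = 20 | 2 = 22

22


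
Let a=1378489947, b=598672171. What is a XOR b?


1378489947 ^ 598672171 = 1904547184

1904547184


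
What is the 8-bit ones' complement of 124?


124 ^ 255 = 131

131


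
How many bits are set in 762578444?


0b101101011101000000011000001100 has 12 set bits

12


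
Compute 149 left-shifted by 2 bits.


0b10010101 << 2 = 0b1001010100 = 596

596


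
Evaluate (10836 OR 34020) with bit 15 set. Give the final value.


Step 1: 10836 | 34020 = 44788
Step 2: 44788 | (1 << 15) = 44788 | 32768 = 44788

44788


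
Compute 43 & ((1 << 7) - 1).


43 & 127 = 43

43


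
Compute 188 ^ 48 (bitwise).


0b10111100 ^ 0b110000 = 0b10001100 = 140

140


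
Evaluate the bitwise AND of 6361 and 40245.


0b1100011011001 & 0b1001110100110101 = 0b1100000010001 = 6161

6161


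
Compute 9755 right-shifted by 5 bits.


0b10011000011011 >> 5 = 0b100110000 = 304

304


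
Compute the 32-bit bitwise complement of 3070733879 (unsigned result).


~0b10110111000001111010111000110111 = 0b1001000111110000101000111001000 = 1224233416 (32-bit unsigned)

1224233416


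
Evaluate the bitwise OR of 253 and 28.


0b11111101 | 0b11100 = 0b11111101 = 253

253


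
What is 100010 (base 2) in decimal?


100010 in decimal = 34

34


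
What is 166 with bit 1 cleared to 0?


166 & ~(1 << 1) = 164

164


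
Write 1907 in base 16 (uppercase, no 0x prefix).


1907 = 773 hex

773


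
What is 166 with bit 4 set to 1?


166 | (1 << 4) = 166 | 16 = 182

182


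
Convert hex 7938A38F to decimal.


7938A38F hex = 2033755023 decimal

2033755023


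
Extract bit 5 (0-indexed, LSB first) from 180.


0b10110100, position 5 = 1

1


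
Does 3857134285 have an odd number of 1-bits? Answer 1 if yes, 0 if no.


0b11100101111001110011001011001101 has 19 ones => parity 1

1


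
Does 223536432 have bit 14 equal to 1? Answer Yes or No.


0b1101010100101110010100110000, bit 14 = 1. Yes

Yes


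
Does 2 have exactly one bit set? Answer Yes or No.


0b10. Only one bit set => Yes

Yes


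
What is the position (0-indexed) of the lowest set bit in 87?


0b1010111. Lowest set bit at position 0

0


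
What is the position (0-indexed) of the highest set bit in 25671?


0b110010001000111. Highest set bit at position 14

14


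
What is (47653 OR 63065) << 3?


Step 1: 47653 | 63065 = 65149
Step 2: 65149 << 3 = 521192

521192


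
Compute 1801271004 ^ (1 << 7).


1801271004 ^ (1 << 7) = 1801271004 ^ 128 = 1801270876

1801270876


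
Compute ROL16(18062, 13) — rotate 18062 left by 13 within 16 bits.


Rotate 0b100011010001110 left by 13 (16-bit) = 0b1100100011010001 = 51409

51409


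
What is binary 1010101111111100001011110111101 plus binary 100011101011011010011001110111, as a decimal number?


1010101111111100001011110111101 + 100011101011011010011001110111 = 1111001101010111011111000110100 = 2041298484

2041298484


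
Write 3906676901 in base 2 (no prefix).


3906676901 = 11101000110110110010100010100101 in binary

11101000110110110010100010100101


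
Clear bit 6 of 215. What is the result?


215 & ~(1 << 6) = 151

151


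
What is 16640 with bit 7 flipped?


16640 ^ (1 << 7) = 16640 ^ 128 = 16768

16768


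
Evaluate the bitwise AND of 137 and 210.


0b10001001 & 0b11010010 = 0b10000000 = 128

128


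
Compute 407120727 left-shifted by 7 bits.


0b11000010001000010101101010111 << 7 = 0b110000100010000101011010101110000000 = 52111453056

52111453056


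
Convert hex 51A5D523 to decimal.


51A5D523 hex = 1369822499 decimal

1369822499


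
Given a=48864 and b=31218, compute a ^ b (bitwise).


48864 ^ 31218 = 50962

50962


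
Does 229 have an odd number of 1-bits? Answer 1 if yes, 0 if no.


0b11100101 has 5 ones => parity 1

1


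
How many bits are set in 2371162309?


0b10001101010101010001000011000101 has 13 set bits

13


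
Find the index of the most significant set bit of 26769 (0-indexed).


0b110100010010001. Highest set bit at position 14

14


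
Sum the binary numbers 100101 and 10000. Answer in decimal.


100101 + 10000 = 110101 = 53

53


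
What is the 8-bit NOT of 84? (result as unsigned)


~0b1010100 = 0b10101011 = 171 (8-bit unsigned)

171


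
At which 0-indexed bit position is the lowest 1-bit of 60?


0b111100. Lowest set bit at position 2

2


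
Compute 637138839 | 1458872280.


0b100101111110011111011110010111 | 0b1010110111101001001111111011000 = 0b1110111111111011111111111011111 = 2013134815

2013134815


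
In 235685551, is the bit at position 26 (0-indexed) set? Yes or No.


0b1110000011000100011010101111, bit 26 = 1. Yes

Yes


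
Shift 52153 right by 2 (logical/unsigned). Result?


0b1100101110111001 >> 2 = 0b11001011101110 = 13038

13038


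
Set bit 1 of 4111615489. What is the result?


4111615489 | (1 << 1) = 4111615489 | 2 = 4111615491

4111615491


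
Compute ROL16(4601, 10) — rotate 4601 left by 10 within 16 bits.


Rotate 0b1000111111001 left by 10 (16-bit) = 0b1110010001000111 = 58439

58439


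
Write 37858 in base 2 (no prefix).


37858 = 1001001111100010 in binary

1001001111100010


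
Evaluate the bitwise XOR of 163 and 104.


0b10100011 ^ 0b1101000 = 0b11001011 = 203

203


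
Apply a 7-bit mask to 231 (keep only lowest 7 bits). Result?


231 & 127 = 103

103


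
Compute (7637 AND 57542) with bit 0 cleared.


Step 1: 7637 & 57542 = 196
Step 2: 196 & ~(1 << 0) = 196

196


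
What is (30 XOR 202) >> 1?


Step 1: 30 ^ 202 = 212
Step 2: 212 >> 1 = 106

106


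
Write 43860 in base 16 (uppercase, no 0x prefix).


43860 = AB54 hex

AB54


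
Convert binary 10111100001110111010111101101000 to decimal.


10111100001110111010111101101000 in decimal = 3158028136

3158028136


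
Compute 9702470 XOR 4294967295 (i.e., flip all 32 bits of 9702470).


9702470 ^ 4294967295 = 4285264825

4285264825


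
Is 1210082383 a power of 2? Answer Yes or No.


0b1001000001000000110010001001111. Multiple bits set => No

No


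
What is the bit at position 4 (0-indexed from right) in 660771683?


0b100111011000101001001101100011, position 4 = 0

0


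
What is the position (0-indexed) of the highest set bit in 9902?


0b10011010101110. Highest set bit at position 13

13


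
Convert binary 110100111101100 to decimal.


110100111101100 in decimal = 27116

27116


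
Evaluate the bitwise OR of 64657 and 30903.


0b1111110010010001 | 0b111100010110111 = 0b1111110010110111 = 64695

64695


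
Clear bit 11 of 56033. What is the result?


56033 & ~(1 << 11) = 53985

53985


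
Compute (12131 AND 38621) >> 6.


Step 1: 12131 & 38621 = 1601
Step 2: 1601 >> 6 = 25

25


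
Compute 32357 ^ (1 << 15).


32357 ^ (1 << 15) = 32357 ^ 32768 = 65125

65125


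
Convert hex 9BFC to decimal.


9BFC hex = 39932 decimal

39932


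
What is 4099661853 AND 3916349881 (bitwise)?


0b11110100010110111110000000011101 & 0b11101001011011101100000110111001 = 0b11100000010010101100000000011001 = 3762995225

3762995225


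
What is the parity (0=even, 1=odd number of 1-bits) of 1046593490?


0b111110011000011011111111010010 has 19 ones => parity 1

1


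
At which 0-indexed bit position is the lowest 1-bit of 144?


0b10010000. Lowest set bit at position 4

4


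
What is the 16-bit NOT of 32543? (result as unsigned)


~0b111111100011111 = 0b1000000011100000 = 32992 (16-bit unsigned)

32992


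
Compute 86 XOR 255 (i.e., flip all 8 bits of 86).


86 ^ 255 = 169

169


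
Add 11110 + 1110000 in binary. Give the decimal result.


11110 + 1110000 = 10001110 = 142

142


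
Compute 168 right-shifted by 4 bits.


0b10101000 >> 4 = 0b1010 = 10

10


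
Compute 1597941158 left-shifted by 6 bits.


0b1011111001111101010010110100110 << 6 = 0b1011111001111101010010110100110000000 = 102268234112

102268234112


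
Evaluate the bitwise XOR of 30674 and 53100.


0b111011111010010 ^ 0b1100111101101100 = 0b1011100010111110 = 47294

47294


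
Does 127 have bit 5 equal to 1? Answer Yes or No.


0b1111111, bit 5 = 1. Yes

Yes


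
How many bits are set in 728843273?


0b101011011100010100010000001001 has 12 set bits

12


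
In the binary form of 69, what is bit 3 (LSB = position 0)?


0b1000101, position 3 = 0

0


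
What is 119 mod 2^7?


119 & 127 = 119

119


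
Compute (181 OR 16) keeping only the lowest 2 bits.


Step 1: 181 | 16 = 181
Step 2: 181 & 3 = 1

1


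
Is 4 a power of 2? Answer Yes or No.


0b100. Only one bit set => Yes

Yes


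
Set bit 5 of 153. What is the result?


153 | (1 << 5) = 153 | 32 = 185

185


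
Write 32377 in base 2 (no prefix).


32377 = 111111001111001 in binary

111111001111001


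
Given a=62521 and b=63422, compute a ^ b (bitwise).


62521 ^ 63422 = 903

903


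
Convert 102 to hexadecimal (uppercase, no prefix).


102 = 66 hex

66


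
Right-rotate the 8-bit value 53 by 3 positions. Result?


Rotate 0b110101 right by 3 (8-bit) = 0b10100110 = 166

166


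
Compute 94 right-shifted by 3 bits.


0b1011110 >> 3 = 0b1011 = 11

11


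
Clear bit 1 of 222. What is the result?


222 & ~(1 << 1) = 220

220


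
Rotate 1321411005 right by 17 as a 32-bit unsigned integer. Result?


Rotate 0b1001110110000110010000110111101 right by 17 (32-bit) = 0b10010000110111101010011101100001 = 2430510945

2430510945


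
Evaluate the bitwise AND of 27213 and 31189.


0b110101001001101 & 0b111100111010101 = 0b110100001000101 = 26693

26693


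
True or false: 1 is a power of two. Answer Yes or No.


0b1. Only one bit set => Yes

Yes


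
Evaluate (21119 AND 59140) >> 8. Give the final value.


Step 1: 21119 & 59140 = 16900
Step 2: 16900 >> 8 = 66

66


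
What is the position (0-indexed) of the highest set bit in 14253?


0b11011110101101. Highest set bit at position 13

13


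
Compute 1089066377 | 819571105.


0b1000000111010011101010110001001 | 0b110000110110011010100110100001 = 0b1110000111110011111110110101001 = 1895431593

1895431593


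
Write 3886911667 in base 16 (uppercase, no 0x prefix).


3886911667 = E7AD90B3 hex

E7AD90B3


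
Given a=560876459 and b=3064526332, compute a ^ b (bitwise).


560876459 ^ 3064526332 = 2546384471

2546384471


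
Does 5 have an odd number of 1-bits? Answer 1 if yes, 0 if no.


0b101 has 2 ones => parity 0

0


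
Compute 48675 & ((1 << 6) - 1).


48675 & 63 = 35

35


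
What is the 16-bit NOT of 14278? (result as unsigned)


~0b11011111000110 = 0b1100100000111001 = 51257 (16-bit unsigned)

51257


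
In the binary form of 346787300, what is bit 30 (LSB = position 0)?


0b10100101010111000110111100100, position 30 = 0

0


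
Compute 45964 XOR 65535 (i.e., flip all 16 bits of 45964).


45964 ^ 65535 = 19571

19571


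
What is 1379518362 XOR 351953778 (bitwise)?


0b1010010001110011100011110011010 ^ 0b10100111110100110001101110010 = 0b1000110110000111010010011101000 = 1187226856

1187226856


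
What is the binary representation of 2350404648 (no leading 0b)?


2350404648 = 10001100000110000101010000101000 in binary

10001100000110000101010000101000


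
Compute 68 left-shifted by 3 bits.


0b1000100 << 3 = 0b1000100000 = 544

544


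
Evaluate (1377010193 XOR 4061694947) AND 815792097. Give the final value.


Step 1: 1377010193 ^ 4061694947 = 2685078002
Step 2: 2685078002 & 815792097 = 537594336

537594336


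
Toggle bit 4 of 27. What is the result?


27 ^ (1 << 4) = 27 ^ 16 = 11

11


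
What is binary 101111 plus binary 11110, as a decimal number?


101111 + 11110 = 1001101 = 77

77


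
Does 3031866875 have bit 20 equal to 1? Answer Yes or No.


0b10110100101101101001110111111011, bit 20 = 1. Yes

Yes


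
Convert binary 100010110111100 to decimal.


100010110111100 in decimal = 17852

17852


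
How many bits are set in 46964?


0b1011011101110100 has 10 set bits

10


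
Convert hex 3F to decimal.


3F hex = 63 decimal

63


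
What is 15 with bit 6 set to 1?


15 | (1 << 6) = 15 | 64 = 79

79


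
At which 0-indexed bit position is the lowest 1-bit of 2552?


0b100111111000. Lowest set bit at position 3

3


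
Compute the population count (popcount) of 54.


0b110110 has 4 set bits

4


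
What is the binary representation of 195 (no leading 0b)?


195 = 11000011 in binary

11000011


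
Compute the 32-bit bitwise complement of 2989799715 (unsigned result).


~0b10110010001101001011100100100011 = 0b1001101110010110100011011011100 = 1305167580 (32-bit unsigned)

1305167580


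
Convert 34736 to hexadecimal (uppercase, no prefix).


34736 = 87B0 hex

87B0


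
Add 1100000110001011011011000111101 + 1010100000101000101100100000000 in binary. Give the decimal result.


1100000110001011011011000111101 + 1010100000101000101100100000000 = 10110100110110100000111100111101 = 3034189629

3034189629


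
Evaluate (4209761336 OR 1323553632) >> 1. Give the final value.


Step 1: 4209761336 | 1323553632 = 4276871032
Step 2: 4276871032 >> 1 = 2138435516

2138435516


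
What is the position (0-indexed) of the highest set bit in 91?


0b1011011. Highest set bit at position 6

6


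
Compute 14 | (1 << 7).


14 | (1 << 7) = 14 | 128 = 142

142


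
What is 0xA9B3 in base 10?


A9B3 hex = 43443 decimal

43443


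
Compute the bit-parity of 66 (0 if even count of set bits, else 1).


0b1000010 has 2 ones => parity 0

0


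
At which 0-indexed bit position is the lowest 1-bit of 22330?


0b101011100111010. Lowest set bit at position 1

1


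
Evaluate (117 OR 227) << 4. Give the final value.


Step 1: 117 | 227 = 247
Step 2: 247 << 4 = 3952

3952


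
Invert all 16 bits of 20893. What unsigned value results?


20893 ^ 65535 = 44642

44642


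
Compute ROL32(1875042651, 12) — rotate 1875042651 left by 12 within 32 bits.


Rotate 0b1101111110000101110000101011011 left by 12 (32-bit) = 0b101110000101011011011011111100 = 773175036

773175036


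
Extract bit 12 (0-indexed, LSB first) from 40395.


0b1001110111001011, position 12 = 1

1


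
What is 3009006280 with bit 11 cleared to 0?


3009006280 & ~(1 << 11) = 3009004232

3009004232


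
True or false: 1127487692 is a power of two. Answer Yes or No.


0b1000011001101000001100011001100. Multiple bits set => No

No


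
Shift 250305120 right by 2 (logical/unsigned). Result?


0b1110111010110101101001100000 >> 2 = 0b11101110101101011010011000 = 62576280

62576280


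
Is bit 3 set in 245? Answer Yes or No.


0b11110101, bit 3 = 0. No

No


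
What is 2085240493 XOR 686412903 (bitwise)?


0b1111100010010100011111010101101 ^ 0b101000111010011101010001100111 = 0b1010100101000111110101011001010 = 1420028618

1420028618


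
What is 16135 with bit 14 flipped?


16135 ^ (1 << 14) = 16135 ^ 16384 = 32519

32519


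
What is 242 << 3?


0b11110010 << 3 = 0b11110010000 = 1936

1936


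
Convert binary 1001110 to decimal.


1001110 in decimal = 78

78


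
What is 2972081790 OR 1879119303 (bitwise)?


0b10110001001001100101111001111110 | 0b1110000000000010001010111000111 = 0b11110001001001110101111111111111 = 4045889535

4045889535


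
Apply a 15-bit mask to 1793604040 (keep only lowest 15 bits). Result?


1793604040 & 32767 = 14792

14792


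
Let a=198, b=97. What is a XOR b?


198 ^ 97 = 167

167


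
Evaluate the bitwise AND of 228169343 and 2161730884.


0b1101100110011001011001111111 & 0b10000000110110010110010101000100 = 0b100110010000010001000100 = 10028100

10028100


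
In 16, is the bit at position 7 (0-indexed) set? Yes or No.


0b10000, bit 7 = 0. No

No


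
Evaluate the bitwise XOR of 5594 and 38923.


0b1010111011010 ^ 0b1001100000001011 = 0b1000110111010001 = 36305

36305


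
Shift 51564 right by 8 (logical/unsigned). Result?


0b1100100101101100 >> 8 = 0b11001001 = 201

201


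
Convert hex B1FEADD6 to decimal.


B1FEADD6 hex = 2986257878 decimal

2986257878


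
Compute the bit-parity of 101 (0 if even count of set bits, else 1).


0b1100101 has 4 ones => parity 0

0


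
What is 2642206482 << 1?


0b10011101011111001101111100010010 << 1 = 0b100111010111110011011111000100100 = 5284412964

5284412964


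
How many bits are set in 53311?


0b1101000000111111 has 9 set bits

9


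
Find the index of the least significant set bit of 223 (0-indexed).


0b11011111. Lowest set bit at position 0

0


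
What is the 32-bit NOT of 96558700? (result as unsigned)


~0b101110000010101111001101100 = 0b11111010001111101010000110010011 = 4198408595 (32-bit unsigned)

4198408595


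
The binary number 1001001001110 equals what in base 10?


1001001001110 in decimal = 4686

4686


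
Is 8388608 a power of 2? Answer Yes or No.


0b100000000000000000000000. Only one bit set => Yes

Yes


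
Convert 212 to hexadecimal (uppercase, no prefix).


212 = D4 hex

D4


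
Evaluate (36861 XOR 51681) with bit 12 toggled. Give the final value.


Step 1: 36861 ^ 51681 = 17948
Step 2: 17948 ^ (1 << 12) = 17948 ^ 4096 = 22044

22044


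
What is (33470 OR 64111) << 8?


Step 1: 33470 | 64111 = 64255
Step 2: 64255 << 8 = 16449280

16449280


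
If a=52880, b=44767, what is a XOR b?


52880 ^ 44767 = 24655

24655


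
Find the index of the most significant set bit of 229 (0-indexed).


0b11100101. Highest set bit at position 7

7


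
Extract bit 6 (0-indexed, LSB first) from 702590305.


0b101001111000001010110101100001, position 6 = 1

1


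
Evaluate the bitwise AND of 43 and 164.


0b101011 & 0b10100100 = 0b100000 = 32

32


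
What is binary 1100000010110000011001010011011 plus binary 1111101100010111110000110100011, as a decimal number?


1100000010110000011001010011011 + 1111101100010111110000110100011 = 11011101111001000001010000111110 = 3722712126

3722712126


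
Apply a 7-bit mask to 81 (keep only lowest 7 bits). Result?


81 & 127 = 81

81


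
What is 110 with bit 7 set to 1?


110 | (1 << 7) = 110 | 128 = 238

238


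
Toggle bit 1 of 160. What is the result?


160 ^ (1 << 1) = 160 ^ 2 = 162

162


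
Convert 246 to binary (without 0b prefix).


246 = 11110110 in binary

11110110


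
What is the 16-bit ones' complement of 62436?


62436 ^ 65535 = 3099

3099


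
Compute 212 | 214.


0b11010100 | 0b11010110 = 0b11010110 = 214

214


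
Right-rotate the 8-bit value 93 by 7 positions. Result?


Rotate 0b1011101 right by 7 (8-bit) = 0b10111010 = 186

186


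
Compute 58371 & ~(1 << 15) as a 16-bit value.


58371 & ~(1 << 15) = 25603

25603


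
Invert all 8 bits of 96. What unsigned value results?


96 ^ 255 = 159

159


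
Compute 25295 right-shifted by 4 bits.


0b110001011001111 >> 4 = 0b11000101100 = 1580

1580


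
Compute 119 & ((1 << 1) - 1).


119 & 1 = 1

1


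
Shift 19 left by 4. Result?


0b10011 << 4 = 0b100110000 = 304

304


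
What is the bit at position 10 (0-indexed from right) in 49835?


0b1100001010101011, position 10 = 0

0


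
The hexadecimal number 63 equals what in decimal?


63 hex = 99 decimal

99


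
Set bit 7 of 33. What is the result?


33 | (1 << 7) = 33 | 128 = 161

161


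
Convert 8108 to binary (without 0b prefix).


8108 = 1111110101100 in binary

1111110101100


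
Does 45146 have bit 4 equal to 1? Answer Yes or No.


0b1011000001011010, bit 4 = 1. Yes

Yes


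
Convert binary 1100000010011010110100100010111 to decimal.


1100000010011010110100100010111 in decimal = 1615685911

1615685911
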